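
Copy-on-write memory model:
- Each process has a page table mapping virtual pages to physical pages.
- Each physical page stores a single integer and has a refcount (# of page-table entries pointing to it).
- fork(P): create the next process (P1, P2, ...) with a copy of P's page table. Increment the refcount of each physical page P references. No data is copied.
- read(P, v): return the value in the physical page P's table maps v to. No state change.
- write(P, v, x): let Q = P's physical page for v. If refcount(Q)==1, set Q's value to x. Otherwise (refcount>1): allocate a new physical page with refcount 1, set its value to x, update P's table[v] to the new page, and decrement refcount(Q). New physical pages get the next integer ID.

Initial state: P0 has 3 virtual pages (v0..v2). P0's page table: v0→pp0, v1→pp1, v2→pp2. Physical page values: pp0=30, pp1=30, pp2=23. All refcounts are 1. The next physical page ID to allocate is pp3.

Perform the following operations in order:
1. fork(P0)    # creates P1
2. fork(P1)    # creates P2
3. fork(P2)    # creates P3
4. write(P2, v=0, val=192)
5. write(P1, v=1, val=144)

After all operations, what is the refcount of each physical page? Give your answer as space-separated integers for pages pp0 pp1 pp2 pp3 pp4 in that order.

Answer: 3 3 4 1 1

Derivation:
Op 1: fork(P0) -> P1. 3 ppages; refcounts: pp0:2 pp1:2 pp2:2
Op 2: fork(P1) -> P2. 3 ppages; refcounts: pp0:3 pp1:3 pp2:3
Op 3: fork(P2) -> P3. 3 ppages; refcounts: pp0:4 pp1:4 pp2:4
Op 4: write(P2, v0, 192). refcount(pp0)=4>1 -> COPY to pp3. 4 ppages; refcounts: pp0:3 pp1:4 pp2:4 pp3:1
Op 5: write(P1, v1, 144). refcount(pp1)=4>1 -> COPY to pp4. 5 ppages; refcounts: pp0:3 pp1:3 pp2:4 pp3:1 pp4:1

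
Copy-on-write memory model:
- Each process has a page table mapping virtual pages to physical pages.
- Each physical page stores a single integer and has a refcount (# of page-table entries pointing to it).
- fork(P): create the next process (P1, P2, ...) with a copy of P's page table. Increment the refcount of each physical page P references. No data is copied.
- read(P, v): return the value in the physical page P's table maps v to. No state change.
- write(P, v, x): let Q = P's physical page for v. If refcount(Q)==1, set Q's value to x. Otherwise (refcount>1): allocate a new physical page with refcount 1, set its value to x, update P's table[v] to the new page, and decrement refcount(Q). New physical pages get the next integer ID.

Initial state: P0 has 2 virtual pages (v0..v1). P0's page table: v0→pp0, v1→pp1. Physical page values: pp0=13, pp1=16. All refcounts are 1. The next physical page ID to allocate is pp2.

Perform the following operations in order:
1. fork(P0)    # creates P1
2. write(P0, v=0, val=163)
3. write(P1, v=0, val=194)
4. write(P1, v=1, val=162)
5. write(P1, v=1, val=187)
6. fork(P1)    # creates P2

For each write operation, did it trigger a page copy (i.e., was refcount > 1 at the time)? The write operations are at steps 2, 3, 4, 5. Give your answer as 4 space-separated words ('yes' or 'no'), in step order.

Op 1: fork(P0) -> P1. 2 ppages; refcounts: pp0:2 pp1:2
Op 2: write(P0, v0, 163). refcount(pp0)=2>1 -> COPY to pp2. 3 ppages; refcounts: pp0:1 pp1:2 pp2:1
Op 3: write(P1, v0, 194). refcount(pp0)=1 -> write in place. 3 ppages; refcounts: pp0:1 pp1:2 pp2:1
Op 4: write(P1, v1, 162). refcount(pp1)=2>1 -> COPY to pp3. 4 ppages; refcounts: pp0:1 pp1:1 pp2:1 pp3:1
Op 5: write(P1, v1, 187). refcount(pp3)=1 -> write in place. 4 ppages; refcounts: pp0:1 pp1:1 pp2:1 pp3:1
Op 6: fork(P1) -> P2. 4 ppages; refcounts: pp0:2 pp1:1 pp2:1 pp3:2

yes no yes no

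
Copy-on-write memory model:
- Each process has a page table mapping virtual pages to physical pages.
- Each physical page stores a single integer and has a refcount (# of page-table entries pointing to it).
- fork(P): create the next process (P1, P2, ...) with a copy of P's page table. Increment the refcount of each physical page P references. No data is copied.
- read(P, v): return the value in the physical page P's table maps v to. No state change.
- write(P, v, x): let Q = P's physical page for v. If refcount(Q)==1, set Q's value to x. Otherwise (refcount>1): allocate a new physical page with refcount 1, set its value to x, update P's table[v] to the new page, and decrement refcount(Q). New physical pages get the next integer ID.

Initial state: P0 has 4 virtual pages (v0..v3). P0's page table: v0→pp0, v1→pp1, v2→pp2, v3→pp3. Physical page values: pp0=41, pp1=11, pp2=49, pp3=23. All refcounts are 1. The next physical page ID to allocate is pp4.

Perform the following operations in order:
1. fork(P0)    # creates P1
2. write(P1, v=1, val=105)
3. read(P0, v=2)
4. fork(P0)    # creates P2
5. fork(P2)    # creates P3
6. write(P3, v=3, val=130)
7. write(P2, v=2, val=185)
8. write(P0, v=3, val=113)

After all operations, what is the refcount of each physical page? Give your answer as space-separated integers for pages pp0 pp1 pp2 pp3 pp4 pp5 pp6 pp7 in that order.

Op 1: fork(P0) -> P1. 4 ppages; refcounts: pp0:2 pp1:2 pp2:2 pp3:2
Op 2: write(P1, v1, 105). refcount(pp1)=2>1 -> COPY to pp4. 5 ppages; refcounts: pp0:2 pp1:1 pp2:2 pp3:2 pp4:1
Op 3: read(P0, v2) -> 49. No state change.
Op 4: fork(P0) -> P2. 5 ppages; refcounts: pp0:3 pp1:2 pp2:3 pp3:3 pp4:1
Op 5: fork(P2) -> P3. 5 ppages; refcounts: pp0:4 pp1:3 pp2:4 pp3:4 pp4:1
Op 6: write(P3, v3, 130). refcount(pp3)=4>1 -> COPY to pp5. 6 ppages; refcounts: pp0:4 pp1:3 pp2:4 pp3:3 pp4:1 pp5:1
Op 7: write(P2, v2, 185). refcount(pp2)=4>1 -> COPY to pp6. 7 ppages; refcounts: pp0:4 pp1:3 pp2:3 pp3:3 pp4:1 pp5:1 pp6:1
Op 8: write(P0, v3, 113). refcount(pp3)=3>1 -> COPY to pp7. 8 ppages; refcounts: pp0:4 pp1:3 pp2:3 pp3:2 pp4:1 pp5:1 pp6:1 pp7:1

Answer: 4 3 3 2 1 1 1 1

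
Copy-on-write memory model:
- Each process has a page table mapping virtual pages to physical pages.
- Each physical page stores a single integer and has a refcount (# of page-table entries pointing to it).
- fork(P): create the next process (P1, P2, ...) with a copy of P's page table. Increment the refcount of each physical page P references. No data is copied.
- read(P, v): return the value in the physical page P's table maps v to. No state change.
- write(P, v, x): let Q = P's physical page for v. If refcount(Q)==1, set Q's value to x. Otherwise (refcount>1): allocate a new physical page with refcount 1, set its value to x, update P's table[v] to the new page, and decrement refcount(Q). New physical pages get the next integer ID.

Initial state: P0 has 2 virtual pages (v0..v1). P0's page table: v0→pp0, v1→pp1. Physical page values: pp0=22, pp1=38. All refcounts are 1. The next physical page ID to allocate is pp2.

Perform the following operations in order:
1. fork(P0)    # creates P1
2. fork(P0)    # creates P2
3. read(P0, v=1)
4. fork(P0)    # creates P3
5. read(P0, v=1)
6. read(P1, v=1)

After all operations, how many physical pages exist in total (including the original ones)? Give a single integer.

Answer: 2

Derivation:
Op 1: fork(P0) -> P1. 2 ppages; refcounts: pp0:2 pp1:2
Op 2: fork(P0) -> P2. 2 ppages; refcounts: pp0:3 pp1:3
Op 3: read(P0, v1) -> 38. No state change.
Op 4: fork(P0) -> P3. 2 ppages; refcounts: pp0:4 pp1:4
Op 5: read(P0, v1) -> 38. No state change.
Op 6: read(P1, v1) -> 38. No state change.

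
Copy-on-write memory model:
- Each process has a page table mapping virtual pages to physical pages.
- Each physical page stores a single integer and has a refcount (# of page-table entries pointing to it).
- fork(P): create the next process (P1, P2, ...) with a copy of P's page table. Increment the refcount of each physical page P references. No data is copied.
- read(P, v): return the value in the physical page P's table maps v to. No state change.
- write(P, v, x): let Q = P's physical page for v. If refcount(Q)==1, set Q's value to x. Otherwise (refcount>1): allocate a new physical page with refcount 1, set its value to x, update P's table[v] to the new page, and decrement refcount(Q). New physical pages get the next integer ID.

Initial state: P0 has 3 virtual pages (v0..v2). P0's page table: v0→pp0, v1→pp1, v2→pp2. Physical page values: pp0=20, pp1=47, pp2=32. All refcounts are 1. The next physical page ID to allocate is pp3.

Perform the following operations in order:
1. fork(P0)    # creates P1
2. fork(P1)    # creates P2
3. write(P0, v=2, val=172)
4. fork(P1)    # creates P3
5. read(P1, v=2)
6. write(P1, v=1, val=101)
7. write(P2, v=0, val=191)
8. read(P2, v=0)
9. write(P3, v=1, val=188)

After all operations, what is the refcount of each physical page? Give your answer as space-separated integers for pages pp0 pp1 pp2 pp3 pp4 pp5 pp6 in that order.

Op 1: fork(P0) -> P1. 3 ppages; refcounts: pp0:2 pp1:2 pp2:2
Op 2: fork(P1) -> P2. 3 ppages; refcounts: pp0:3 pp1:3 pp2:3
Op 3: write(P0, v2, 172). refcount(pp2)=3>1 -> COPY to pp3. 4 ppages; refcounts: pp0:3 pp1:3 pp2:2 pp3:1
Op 4: fork(P1) -> P3. 4 ppages; refcounts: pp0:4 pp1:4 pp2:3 pp3:1
Op 5: read(P1, v2) -> 32. No state change.
Op 6: write(P1, v1, 101). refcount(pp1)=4>1 -> COPY to pp4. 5 ppages; refcounts: pp0:4 pp1:3 pp2:3 pp3:1 pp4:1
Op 7: write(P2, v0, 191). refcount(pp0)=4>1 -> COPY to pp5. 6 ppages; refcounts: pp0:3 pp1:3 pp2:3 pp3:1 pp4:1 pp5:1
Op 8: read(P2, v0) -> 191. No state change.
Op 9: write(P3, v1, 188). refcount(pp1)=3>1 -> COPY to pp6. 7 ppages; refcounts: pp0:3 pp1:2 pp2:3 pp3:1 pp4:1 pp5:1 pp6:1

Answer: 3 2 3 1 1 1 1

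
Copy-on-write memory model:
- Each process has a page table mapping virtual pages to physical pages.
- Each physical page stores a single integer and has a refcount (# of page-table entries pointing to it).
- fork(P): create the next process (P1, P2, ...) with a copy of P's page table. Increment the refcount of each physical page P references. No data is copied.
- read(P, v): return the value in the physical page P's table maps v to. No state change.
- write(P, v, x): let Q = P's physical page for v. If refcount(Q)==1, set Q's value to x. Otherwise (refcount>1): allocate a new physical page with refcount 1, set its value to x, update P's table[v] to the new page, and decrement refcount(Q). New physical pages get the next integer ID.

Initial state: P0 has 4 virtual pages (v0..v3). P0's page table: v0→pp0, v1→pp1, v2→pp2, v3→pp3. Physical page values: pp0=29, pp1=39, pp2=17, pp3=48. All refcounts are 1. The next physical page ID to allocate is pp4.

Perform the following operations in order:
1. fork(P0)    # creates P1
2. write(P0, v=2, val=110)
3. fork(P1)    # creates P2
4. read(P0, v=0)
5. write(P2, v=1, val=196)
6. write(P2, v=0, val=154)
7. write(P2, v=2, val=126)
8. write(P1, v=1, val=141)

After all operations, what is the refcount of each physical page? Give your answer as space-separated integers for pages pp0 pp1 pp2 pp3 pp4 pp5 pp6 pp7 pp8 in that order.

Op 1: fork(P0) -> P1. 4 ppages; refcounts: pp0:2 pp1:2 pp2:2 pp3:2
Op 2: write(P0, v2, 110). refcount(pp2)=2>1 -> COPY to pp4. 5 ppages; refcounts: pp0:2 pp1:2 pp2:1 pp3:2 pp4:1
Op 3: fork(P1) -> P2. 5 ppages; refcounts: pp0:3 pp1:3 pp2:2 pp3:3 pp4:1
Op 4: read(P0, v0) -> 29. No state change.
Op 5: write(P2, v1, 196). refcount(pp1)=3>1 -> COPY to pp5. 6 ppages; refcounts: pp0:3 pp1:2 pp2:2 pp3:3 pp4:1 pp5:1
Op 6: write(P2, v0, 154). refcount(pp0)=3>1 -> COPY to pp6. 7 ppages; refcounts: pp0:2 pp1:2 pp2:2 pp3:3 pp4:1 pp5:1 pp6:1
Op 7: write(P2, v2, 126). refcount(pp2)=2>1 -> COPY to pp7. 8 ppages; refcounts: pp0:2 pp1:2 pp2:1 pp3:3 pp4:1 pp5:1 pp6:1 pp7:1
Op 8: write(P1, v1, 141). refcount(pp1)=2>1 -> COPY to pp8. 9 ppages; refcounts: pp0:2 pp1:1 pp2:1 pp3:3 pp4:1 pp5:1 pp6:1 pp7:1 pp8:1

Answer: 2 1 1 3 1 1 1 1 1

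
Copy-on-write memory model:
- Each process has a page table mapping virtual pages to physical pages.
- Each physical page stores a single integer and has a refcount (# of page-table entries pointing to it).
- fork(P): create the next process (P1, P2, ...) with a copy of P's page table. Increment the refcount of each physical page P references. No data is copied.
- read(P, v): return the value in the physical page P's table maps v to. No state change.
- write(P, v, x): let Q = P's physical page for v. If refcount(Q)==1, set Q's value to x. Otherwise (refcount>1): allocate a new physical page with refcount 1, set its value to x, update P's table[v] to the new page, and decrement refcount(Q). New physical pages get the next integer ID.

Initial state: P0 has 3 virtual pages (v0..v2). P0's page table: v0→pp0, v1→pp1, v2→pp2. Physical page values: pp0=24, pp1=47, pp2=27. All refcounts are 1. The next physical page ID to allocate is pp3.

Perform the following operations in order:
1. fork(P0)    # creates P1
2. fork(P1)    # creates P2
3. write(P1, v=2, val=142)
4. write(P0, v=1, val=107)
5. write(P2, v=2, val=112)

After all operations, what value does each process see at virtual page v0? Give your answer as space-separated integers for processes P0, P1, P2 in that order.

Op 1: fork(P0) -> P1. 3 ppages; refcounts: pp0:2 pp1:2 pp2:2
Op 2: fork(P1) -> P2. 3 ppages; refcounts: pp0:3 pp1:3 pp2:3
Op 3: write(P1, v2, 142). refcount(pp2)=3>1 -> COPY to pp3. 4 ppages; refcounts: pp0:3 pp1:3 pp2:2 pp3:1
Op 4: write(P0, v1, 107). refcount(pp1)=3>1 -> COPY to pp4. 5 ppages; refcounts: pp0:3 pp1:2 pp2:2 pp3:1 pp4:1
Op 5: write(P2, v2, 112). refcount(pp2)=2>1 -> COPY to pp5. 6 ppages; refcounts: pp0:3 pp1:2 pp2:1 pp3:1 pp4:1 pp5:1
P0: v0 -> pp0 = 24
P1: v0 -> pp0 = 24
P2: v0 -> pp0 = 24

Answer: 24 24 24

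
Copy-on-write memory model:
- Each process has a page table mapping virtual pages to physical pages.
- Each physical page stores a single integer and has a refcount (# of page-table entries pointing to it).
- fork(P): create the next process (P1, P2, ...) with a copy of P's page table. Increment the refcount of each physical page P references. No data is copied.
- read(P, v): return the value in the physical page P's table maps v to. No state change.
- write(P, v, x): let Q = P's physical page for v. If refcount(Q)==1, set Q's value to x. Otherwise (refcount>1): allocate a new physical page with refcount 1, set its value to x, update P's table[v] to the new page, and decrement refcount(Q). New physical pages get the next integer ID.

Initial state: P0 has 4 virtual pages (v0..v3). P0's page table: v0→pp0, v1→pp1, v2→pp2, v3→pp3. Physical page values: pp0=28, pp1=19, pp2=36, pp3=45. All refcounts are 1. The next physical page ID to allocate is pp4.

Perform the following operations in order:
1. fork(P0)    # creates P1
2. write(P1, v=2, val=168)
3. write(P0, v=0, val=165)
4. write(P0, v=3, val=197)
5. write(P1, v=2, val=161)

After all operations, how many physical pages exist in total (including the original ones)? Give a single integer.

Op 1: fork(P0) -> P1. 4 ppages; refcounts: pp0:2 pp1:2 pp2:2 pp3:2
Op 2: write(P1, v2, 168). refcount(pp2)=2>1 -> COPY to pp4. 5 ppages; refcounts: pp0:2 pp1:2 pp2:1 pp3:2 pp4:1
Op 3: write(P0, v0, 165). refcount(pp0)=2>1 -> COPY to pp5. 6 ppages; refcounts: pp0:1 pp1:2 pp2:1 pp3:2 pp4:1 pp5:1
Op 4: write(P0, v3, 197). refcount(pp3)=2>1 -> COPY to pp6. 7 ppages; refcounts: pp0:1 pp1:2 pp2:1 pp3:1 pp4:1 pp5:1 pp6:1
Op 5: write(P1, v2, 161). refcount(pp4)=1 -> write in place. 7 ppages; refcounts: pp0:1 pp1:2 pp2:1 pp3:1 pp4:1 pp5:1 pp6:1

Answer: 7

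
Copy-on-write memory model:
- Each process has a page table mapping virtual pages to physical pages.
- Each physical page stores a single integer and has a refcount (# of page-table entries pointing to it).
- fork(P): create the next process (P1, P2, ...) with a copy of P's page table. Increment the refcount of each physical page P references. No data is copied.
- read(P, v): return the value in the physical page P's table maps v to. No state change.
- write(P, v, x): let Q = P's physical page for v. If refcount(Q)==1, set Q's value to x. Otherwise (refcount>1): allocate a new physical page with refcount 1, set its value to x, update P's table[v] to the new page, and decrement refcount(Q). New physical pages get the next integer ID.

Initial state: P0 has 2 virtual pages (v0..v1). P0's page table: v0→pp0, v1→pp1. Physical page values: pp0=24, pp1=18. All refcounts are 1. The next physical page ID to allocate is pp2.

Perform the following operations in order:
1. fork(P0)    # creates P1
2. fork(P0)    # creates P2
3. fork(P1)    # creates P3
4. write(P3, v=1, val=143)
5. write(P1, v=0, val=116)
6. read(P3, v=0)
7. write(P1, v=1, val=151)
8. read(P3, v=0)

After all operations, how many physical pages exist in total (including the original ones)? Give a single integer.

Op 1: fork(P0) -> P1. 2 ppages; refcounts: pp0:2 pp1:2
Op 2: fork(P0) -> P2. 2 ppages; refcounts: pp0:3 pp1:3
Op 3: fork(P1) -> P3. 2 ppages; refcounts: pp0:4 pp1:4
Op 4: write(P3, v1, 143). refcount(pp1)=4>1 -> COPY to pp2. 3 ppages; refcounts: pp0:4 pp1:3 pp2:1
Op 5: write(P1, v0, 116). refcount(pp0)=4>1 -> COPY to pp3. 4 ppages; refcounts: pp0:3 pp1:3 pp2:1 pp3:1
Op 6: read(P3, v0) -> 24. No state change.
Op 7: write(P1, v1, 151). refcount(pp1)=3>1 -> COPY to pp4. 5 ppages; refcounts: pp0:3 pp1:2 pp2:1 pp3:1 pp4:1
Op 8: read(P3, v0) -> 24. No state change.

Answer: 5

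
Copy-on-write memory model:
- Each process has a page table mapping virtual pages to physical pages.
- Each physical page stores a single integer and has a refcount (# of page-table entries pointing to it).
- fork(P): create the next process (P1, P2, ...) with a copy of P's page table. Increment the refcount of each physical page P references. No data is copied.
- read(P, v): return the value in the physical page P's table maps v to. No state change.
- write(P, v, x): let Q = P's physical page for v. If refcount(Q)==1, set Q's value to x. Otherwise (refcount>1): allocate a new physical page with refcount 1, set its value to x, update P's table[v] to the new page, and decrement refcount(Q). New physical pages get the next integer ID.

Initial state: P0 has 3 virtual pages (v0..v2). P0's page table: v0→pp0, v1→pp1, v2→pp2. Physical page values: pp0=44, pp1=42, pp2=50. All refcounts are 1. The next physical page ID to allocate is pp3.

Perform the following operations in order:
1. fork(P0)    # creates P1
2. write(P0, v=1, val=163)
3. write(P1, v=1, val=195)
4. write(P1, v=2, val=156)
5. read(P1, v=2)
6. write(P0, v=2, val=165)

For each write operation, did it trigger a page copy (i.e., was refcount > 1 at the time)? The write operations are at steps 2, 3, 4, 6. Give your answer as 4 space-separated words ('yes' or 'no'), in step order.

Op 1: fork(P0) -> P1. 3 ppages; refcounts: pp0:2 pp1:2 pp2:2
Op 2: write(P0, v1, 163). refcount(pp1)=2>1 -> COPY to pp3. 4 ppages; refcounts: pp0:2 pp1:1 pp2:2 pp3:1
Op 3: write(P1, v1, 195). refcount(pp1)=1 -> write in place. 4 ppages; refcounts: pp0:2 pp1:1 pp2:2 pp3:1
Op 4: write(P1, v2, 156). refcount(pp2)=2>1 -> COPY to pp4. 5 ppages; refcounts: pp0:2 pp1:1 pp2:1 pp3:1 pp4:1
Op 5: read(P1, v2) -> 156. No state change.
Op 6: write(P0, v2, 165). refcount(pp2)=1 -> write in place. 5 ppages; refcounts: pp0:2 pp1:1 pp2:1 pp3:1 pp4:1

yes no yes no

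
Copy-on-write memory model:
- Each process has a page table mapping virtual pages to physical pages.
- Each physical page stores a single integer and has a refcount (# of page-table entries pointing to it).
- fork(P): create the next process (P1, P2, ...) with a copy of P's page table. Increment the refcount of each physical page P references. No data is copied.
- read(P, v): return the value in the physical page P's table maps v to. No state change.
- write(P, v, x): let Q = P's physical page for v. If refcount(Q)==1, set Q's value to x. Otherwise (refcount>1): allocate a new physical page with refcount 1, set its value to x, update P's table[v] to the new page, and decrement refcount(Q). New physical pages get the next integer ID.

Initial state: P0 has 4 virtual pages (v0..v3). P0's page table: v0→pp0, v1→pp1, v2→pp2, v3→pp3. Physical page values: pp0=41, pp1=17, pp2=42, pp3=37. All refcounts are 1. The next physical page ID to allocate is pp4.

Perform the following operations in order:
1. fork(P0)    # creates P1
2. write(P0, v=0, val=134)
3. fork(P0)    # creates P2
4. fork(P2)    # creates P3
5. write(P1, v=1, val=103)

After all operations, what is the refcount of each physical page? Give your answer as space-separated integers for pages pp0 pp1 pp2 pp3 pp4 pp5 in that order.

Answer: 1 3 4 4 3 1

Derivation:
Op 1: fork(P0) -> P1. 4 ppages; refcounts: pp0:2 pp1:2 pp2:2 pp3:2
Op 2: write(P0, v0, 134). refcount(pp0)=2>1 -> COPY to pp4. 5 ppages; refcounts: pp0:1 pp1:2 pp2:2 pp3:2 pp4:1
Op 3: fork(P0) -> P2. 5 ppages; refcounts: pp0:1 pp1:3 pp2:3 pp3:3 pp4:2
Op 4: fork(P2) -> P3. 5 ppages; refcounts: pp0:1 pp1:4 pp2:4 pp3:4 pp4:3
Op 5: write(P1, v1, 103). refcount(pp1)=4>1 -> COPY to pp5. 6 ppages; refcounts: pp0:1 pp1:3 pp2:4 pp3:4 pp4:3 pp5:1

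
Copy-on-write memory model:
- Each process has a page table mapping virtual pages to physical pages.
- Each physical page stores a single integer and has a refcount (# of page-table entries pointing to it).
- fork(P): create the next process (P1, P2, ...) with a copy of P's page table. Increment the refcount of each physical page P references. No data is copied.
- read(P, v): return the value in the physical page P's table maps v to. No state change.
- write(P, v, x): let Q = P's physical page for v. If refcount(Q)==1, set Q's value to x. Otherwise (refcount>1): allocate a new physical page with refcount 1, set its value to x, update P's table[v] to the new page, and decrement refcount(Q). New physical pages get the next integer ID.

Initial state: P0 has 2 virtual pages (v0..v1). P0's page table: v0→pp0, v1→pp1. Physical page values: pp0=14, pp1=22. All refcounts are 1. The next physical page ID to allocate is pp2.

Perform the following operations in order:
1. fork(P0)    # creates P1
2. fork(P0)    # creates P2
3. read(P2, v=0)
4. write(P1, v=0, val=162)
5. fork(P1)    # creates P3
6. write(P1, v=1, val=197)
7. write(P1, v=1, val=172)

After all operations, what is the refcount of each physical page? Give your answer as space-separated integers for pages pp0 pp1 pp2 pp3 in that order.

Op 1: fork(P0) -> P1. 2 ppages; refcounts: pp0:2 pp1:2
Op 2: fork(P0) -> P2. 2 ppages; refcounts: pp0:3 pp1:3
Op 3: read(P2, v0) -> 14. No state change.
Op 4: write(P1, v0, 162). refcount(pp0)=3>1 -> COPY to pp2. 3 ppages; refcounts: pp0:2 pp1:3 pp2:1
Op 5: fork(P1) -> P3. 3 ppages; refcounts: pp0:2 pp1:4 pp2:2
Op 6: write(P1, v1, 197). refcount(pp1)=4>1 -> COPY to pp3. 4 ppages; refcounts: pp0:2 pp1:3 pp2:2 pp3:1
Op 7: write(P1, v1, 172). refcount(pp3)=1 -> write in place. 4 ppages; refcounts: pp0:2 pp1:3 pp2:2 pp3:1

Answer: 2 3 2 1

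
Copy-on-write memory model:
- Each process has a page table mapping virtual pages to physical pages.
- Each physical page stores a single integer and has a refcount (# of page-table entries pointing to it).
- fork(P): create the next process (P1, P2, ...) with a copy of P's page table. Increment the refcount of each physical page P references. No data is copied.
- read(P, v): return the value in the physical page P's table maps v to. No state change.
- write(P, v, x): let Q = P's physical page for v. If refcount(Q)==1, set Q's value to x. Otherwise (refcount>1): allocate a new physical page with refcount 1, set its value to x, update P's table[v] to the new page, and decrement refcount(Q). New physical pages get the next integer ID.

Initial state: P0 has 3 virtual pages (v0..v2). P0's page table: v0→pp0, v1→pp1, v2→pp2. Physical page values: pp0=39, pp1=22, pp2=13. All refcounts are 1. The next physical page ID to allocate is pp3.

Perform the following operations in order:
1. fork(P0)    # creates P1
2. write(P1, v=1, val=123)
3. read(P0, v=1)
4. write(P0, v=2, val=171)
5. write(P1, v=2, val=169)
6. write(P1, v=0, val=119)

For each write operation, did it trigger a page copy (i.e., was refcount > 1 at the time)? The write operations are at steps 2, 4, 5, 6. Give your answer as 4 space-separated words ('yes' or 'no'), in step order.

Op 1: fork(P0) -> P1. 3 ppages; refcounts: pp0:2 pp1:2 pp2:2
Op 2: write(P1, v1, 123). refcount(pp1)=2>1 -> COPY to pp3. 4 ppages; refcounts: pp0:2 pp1:1 pp2:2 pp3:1
Op 3: read(P0, v1) -> 22. No state change.
Op 4: write(P0, v2, 171). refcount(pp2)=2>1 -> COPY to pp4. 5 ppages; refcounts: pp0:2 pp1:1 pp2:1 pp3:1 pp4:1
Op 5: write(P1, v2, 169). refcount(pp2)=1 -> write in place. 5 ppages; refcounts: pp0:2 pp1:1 pp2:1 pp3:1 pp4:1
Op 6: write(P1, v0, 119). refcount(pp0)=2>1 -> COPY to pp5. 6 ppages; refcounts: pp0:1 pp1:1 pp2:1 pp3:1 pp4:1 pp5:1

yes yes no yes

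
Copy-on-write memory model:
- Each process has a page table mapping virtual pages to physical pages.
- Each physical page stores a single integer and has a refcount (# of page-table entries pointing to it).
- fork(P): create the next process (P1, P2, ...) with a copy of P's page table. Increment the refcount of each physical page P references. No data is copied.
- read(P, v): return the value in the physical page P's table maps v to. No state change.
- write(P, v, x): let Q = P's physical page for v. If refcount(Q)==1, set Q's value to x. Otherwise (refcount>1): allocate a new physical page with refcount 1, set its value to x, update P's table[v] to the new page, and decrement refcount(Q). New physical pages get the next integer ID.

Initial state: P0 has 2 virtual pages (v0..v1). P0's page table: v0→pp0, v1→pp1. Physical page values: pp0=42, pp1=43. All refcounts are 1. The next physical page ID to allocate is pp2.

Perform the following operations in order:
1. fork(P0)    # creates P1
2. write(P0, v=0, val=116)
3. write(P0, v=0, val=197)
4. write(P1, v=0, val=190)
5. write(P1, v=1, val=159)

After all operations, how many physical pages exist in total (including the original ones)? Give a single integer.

Op 1: fork(P0) -> P1. 2 ppages; refcounts: pp0:2 pp1:2
Op 2: write(P0, v0, 116). refcount(pp0)=2>1 -> COPY to pp2. 3 ppages; refcounts: pp0:1 pp1:2 pp2:1
Op 3: write(P0, v0, 197). refcount(pp2)=1 -> write in place. 3 ppages; refcounts: pp0:1 pp1:2 pp2:1
Op 4: write(P1, v0, 190). refcount(pp0)=1 -> write in place. 3 ppages; refcounts: pp0:1 pp1:2 pp2:1
Op 5: write(P1, v1, 159). refcount(pp1)=2>1 -> COPY to pp3. 4 ppages; refcounts: pp0:1 pp1:1 pp2:1 pp3:1

Answer: 4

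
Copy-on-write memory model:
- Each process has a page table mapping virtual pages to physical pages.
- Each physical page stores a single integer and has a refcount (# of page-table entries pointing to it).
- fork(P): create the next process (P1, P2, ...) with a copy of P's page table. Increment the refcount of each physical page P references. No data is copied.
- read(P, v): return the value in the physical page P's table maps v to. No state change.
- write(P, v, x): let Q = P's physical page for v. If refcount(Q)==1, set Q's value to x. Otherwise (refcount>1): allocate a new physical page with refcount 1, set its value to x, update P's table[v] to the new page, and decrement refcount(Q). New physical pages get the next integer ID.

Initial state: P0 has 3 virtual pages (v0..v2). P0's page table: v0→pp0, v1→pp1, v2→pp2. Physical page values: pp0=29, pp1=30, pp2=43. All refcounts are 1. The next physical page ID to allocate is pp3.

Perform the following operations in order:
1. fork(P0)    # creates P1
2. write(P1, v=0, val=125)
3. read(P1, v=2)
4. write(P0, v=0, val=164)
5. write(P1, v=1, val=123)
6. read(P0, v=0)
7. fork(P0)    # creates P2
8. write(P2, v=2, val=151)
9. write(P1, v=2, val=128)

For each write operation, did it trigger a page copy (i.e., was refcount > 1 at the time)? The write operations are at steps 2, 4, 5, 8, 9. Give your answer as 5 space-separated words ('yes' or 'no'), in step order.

Op 1: fork(P0) -> P1. 3 ppages; refcounts: pp0:2 pp1:2 pp2:2
Op 2: write(P1, v0, 125). refcount(pp0)=2>1 -> COPY to pp3. 4 ppages; refcounts: pp0:1 pp1:2 pp2:2 pp3:1
Op 3: read(P1, v2) -> 43. No state change.
Op 4: write(P0, v0, 164). refcount(pp0)=1 -> write in place. 4 ppages; refcounts: pp0:1 pp1:2 pp2:2 pp3:1
Op 5: write(P1, v1, 123). refcount(pp1)=2>1 -> COPY to pp4. 5 ppages; refcounts: pp0:1 pp1:1 pp2:2 pp3:1 pp4:1
Op 6: read(P0, v0) -> 164. No state change.
Op 7: fork(P0) -> P2. 5 ppages; refcounts: pp0:2 pp1:2 pp2:3 pp3:1 pp4:1
Op 8: write(P2, v2, 151). refcount(pp2)=3>1 -> COPY to pp5. 6 ppages; refcounts: pp0:2 pp1:2 pp2:2 pp3:1 pp4:1 pp5:1
Op 9: write(P1, v2, 128). refcount(pp2)=2>1 -> COPY to pp6. 7 ppages; refcounts: pp0:2 pp1:2 pp2:1 pp3:1 pp4:1 pp5:1 pp6:1

yes no yes yes yes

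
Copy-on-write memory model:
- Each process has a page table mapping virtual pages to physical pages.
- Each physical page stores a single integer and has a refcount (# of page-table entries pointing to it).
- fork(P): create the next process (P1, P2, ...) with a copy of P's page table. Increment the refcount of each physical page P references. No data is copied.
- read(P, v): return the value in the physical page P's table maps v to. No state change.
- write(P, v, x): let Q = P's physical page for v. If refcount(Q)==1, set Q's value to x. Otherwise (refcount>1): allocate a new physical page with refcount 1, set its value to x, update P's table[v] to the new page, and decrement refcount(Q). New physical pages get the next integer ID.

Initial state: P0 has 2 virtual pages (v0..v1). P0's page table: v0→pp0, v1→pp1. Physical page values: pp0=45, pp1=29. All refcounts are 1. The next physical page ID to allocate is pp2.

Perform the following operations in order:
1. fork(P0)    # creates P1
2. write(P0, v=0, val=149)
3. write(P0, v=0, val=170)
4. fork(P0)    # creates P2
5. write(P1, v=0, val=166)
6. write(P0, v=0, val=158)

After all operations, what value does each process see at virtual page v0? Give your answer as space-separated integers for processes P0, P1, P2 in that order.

Op 1: fork(P0) -> P1. 2 ppages; refcounts: pp0:2 pp1:2
Op 2: write(P0, v0, 149). refcount(pp0)=2>1 -> COPY to pp2. 3 ppages; refcounts: pp0:1 pp1:2 pp2:1
Op 3: write(P0, v0, 170). refcount(pp2)=1 -> write in place. 3 ppages; refcounts: pp0:1 pp1:2 pp2:1
Op 4: fork(P0) -> P2. 3 ppages; refcounts: pp0:1 pp1:3 pp2:2
Op 5: write(P1, v0, 166). refcount(pp0)=1 -> write in place. 3 ppages; refcounts: pp0:1 pp1:3 pp2:2
Op 6: write(P0, v0, 158). refcount(pp2)=2>1 -> COPY to pp3. 4 ppages; refcounts: pp0:1 pp1:3 pp2:1 pp3:1
P0: v0 -> pp3 = 158
P1: v0 -> pp0 = 166
P2: v0 -> pp2 = 170

Answer: 158 166 170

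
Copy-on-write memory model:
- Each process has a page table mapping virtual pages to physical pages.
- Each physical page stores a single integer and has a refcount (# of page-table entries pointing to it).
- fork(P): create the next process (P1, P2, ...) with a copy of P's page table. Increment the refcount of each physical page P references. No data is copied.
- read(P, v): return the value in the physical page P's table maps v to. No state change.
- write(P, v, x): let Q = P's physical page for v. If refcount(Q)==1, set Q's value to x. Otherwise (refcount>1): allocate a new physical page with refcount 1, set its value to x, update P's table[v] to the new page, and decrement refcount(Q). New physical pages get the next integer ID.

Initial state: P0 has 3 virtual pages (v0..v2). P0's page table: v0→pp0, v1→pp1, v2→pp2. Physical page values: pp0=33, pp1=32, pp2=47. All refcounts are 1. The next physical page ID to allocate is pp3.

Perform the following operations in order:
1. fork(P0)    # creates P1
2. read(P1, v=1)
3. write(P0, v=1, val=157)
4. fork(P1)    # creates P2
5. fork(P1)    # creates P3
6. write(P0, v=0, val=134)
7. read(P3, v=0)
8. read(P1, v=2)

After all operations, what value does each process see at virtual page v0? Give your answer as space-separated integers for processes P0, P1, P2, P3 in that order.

Op 1: fork(P0) -> P1. 3 ppages; refcounts: pp0:2 pp1:2 pp2:2
Op 2: read(P1, v1) -> 32. No state change.
Op 3: write(P0, v1, 157). refcount(pp1)=2>1 -> COPY to pp3. 4 ppages; refcounts: pp0:2 pp1:1 pp2:2 pp3:1
Op 4: fork(P1) -> P2. 4 ppages; refcounts: pp0:3 pp1:2 pp2:3 pp3:1
Op 5: fork(P1) -> P3. 4 ppages; refcounts: pp0:4 pp1:3 pp2:4 pp3:1
Op 6: write(P0, v0, 134). refcount(pp0)=4>1 -> COPY to pp4. 5 ppages; refcounts: pp0:3 pp1:3 pp2:4 pp3:1 pp4:1
Op 7: read(P3, v0) -> 33. No state change.
Op 8: read(P1, v2) -> 47. No state change.
P0: v0 -> pp4 = 134
P1: v0 -> pp0 = 33
P2: v0 -> pp0 = 33
P3: v0 -> pp0 = 33

Answer: 134 33 33 33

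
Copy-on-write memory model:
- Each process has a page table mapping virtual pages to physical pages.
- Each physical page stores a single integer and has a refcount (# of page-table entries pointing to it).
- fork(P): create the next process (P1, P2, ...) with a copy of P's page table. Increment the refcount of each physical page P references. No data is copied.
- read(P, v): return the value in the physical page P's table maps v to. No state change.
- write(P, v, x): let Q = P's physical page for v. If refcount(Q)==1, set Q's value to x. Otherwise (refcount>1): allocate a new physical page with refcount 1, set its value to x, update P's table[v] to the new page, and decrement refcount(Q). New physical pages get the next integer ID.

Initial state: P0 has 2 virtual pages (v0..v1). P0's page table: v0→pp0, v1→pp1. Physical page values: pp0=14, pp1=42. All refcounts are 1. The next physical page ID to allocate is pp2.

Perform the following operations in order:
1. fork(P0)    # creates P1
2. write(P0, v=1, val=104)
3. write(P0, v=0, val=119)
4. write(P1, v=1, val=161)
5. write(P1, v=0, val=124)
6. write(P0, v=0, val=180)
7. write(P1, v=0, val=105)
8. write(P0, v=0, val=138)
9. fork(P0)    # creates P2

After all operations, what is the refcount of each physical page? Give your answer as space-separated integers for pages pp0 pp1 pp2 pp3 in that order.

Answer: 1 1 2 2

Derivation:
Op 1: fork(P0) -> P1. 2 ppages; refcounts: pp0:2 pp1:2
Op 2: write(P0, v1, 104). refcount(pp1)=2>1 -> COPY to pp2. 3 ppages; refcounts: pp0:2 pp1:1 pp2:1
Op 3: write(P0, v0, 119). refcount(pp0)=2>1 -> COPY to pp3. 4 ppages; refcounts: pp0:1 pp1:1 pp2:1 pp3:1
Op 4: write(P1, v1, 161). refcount(pp1)=1 -> write in place. 4 ppages; refcounts: pp0:1 pp1:1 pp2:1 pp3:1
Op 5: write(P1, v0, 124). refcount(pp0)=1 -> write in place. 4 ppages; refcounts: pp0:1 pp1:1 pp2:1 pp3:1
Op 6: write(P0, v0, 180). refcount(pp3)=1 -> write in place. 4 ppages; refcounts: pp0:1 pp1:1 pp2:1 pp3:1
Op 7: write(P1, v0, 105). refcount(pp0)=1 -> write in place. 4 ppages; refcounts: pp0:1 pp1:1 pp2:1 pp3:1
Op 8: write(P0, v0, 138). refcount(pp3)=1 -> write in place. 4 ppages; refcounts: pp0:1 pp1:1 pp2:1 pp3:1
Op 9: fork(P0) -> P2. 4 ppages; refcounts: pp0:1 pp1:1 pp2:2 pp3:2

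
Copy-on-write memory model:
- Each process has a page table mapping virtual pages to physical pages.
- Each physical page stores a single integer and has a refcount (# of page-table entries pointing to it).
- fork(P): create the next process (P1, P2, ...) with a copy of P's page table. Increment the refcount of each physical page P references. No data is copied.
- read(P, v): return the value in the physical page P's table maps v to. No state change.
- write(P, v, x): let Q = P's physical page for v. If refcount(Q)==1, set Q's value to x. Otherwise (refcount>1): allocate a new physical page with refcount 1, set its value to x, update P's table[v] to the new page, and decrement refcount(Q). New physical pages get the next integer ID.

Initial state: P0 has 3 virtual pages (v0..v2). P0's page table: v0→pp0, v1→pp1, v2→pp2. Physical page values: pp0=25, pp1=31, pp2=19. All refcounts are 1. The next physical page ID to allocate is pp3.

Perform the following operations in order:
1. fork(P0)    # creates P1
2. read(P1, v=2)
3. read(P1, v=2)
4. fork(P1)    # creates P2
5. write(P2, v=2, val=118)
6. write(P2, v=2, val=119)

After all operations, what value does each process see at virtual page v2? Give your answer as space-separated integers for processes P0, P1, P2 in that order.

Answer: 19 19 119

Derivation:
Op 1: fork(P0) -> P1. 3 ppages; refcounts: pp0:2 pp1:2 pp2:2
Op 2: read(P1, v2) -> 19. No state change.
Op 3: read(P1, v2) -> 19. No state change.
Op 4: fork(P1) -> P2. 3 ppages; refcounts: pp0:3 pp1:3 pp2:3
Op 5: write(P2, v2, 118). refcount(pp2)=3>1 -> COPY to pp3. 4 ppages; refcounts: pp0:3 pp1:3 pp2:2 pp3:1
Op 6: write(P2, v2, 119). refcount(pp3)=1 -> write in place. 4 ppages; refcounts: pp0:3 pp1:3 pp2:2 pp3:1
P0: v2 -> pp2 = 19
P1: v2 -> pp2 = 19
P2: v2 -> pp3 = 119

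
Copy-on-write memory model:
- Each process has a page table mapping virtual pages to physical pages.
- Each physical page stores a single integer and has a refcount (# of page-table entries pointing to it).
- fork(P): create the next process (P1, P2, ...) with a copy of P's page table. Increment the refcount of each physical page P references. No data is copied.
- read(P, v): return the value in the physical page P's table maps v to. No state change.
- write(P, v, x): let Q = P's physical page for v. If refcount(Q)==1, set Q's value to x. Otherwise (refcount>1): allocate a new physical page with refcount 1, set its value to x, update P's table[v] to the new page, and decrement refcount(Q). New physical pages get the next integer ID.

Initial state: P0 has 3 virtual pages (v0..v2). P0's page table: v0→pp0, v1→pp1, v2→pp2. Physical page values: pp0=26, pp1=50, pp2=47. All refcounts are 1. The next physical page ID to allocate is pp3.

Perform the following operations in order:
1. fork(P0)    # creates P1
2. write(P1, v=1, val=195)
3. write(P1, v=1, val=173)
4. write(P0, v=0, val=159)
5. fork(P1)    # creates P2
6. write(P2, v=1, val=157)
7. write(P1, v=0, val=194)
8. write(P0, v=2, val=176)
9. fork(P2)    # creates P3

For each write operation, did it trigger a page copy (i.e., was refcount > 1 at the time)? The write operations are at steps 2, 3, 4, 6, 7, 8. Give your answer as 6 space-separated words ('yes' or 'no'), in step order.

Op 1: fork(P0) -> P1. 3 ppages; refcounts: pp0:2 pp1:2 pp2:2
Op 2: write(P1, v1, 195). refcount(pp1)=2>1 -> COPY to pp3. 4 ppages; refcounts: pp0:2 pp1:1 pp2:2 pp3:1
Op 3: write(P1, v1, 173). refcount(pp3)=1 -> write in place. 4 ppages; refcounts: pp0:2 pp1:1 pp2:2 pp3:1
Op 4: write(P0, v0, 159). refcount(pp0)=2>1 -> COPY to pp4. 5 ppages; refcounts: pp0:1 pp1:1 pp2:2 pp3:1 pp4:1
Op 5: fork(P1) -> P2. 5 ppages; refcounts: pp0:2 pp1:1 pp2:3 pp3:2 pp4:1
Op 6: write(P2, v1, 157). refcount(pp3)=2>1 -> COPY to pp5. 6 ppages; refcounts: pp0:2 pp1:1 pp2:3 pp3:1 pp4:1 pp5:1
Op 7: write(P1, v0, 194). refcount(pp0)=2>1 -> COPY to pp6. 7 ppages; refcounts: pp0:1 pp1:1 pp2:3 pp3:1 pp4:1 pp5:1 pp6:1
Op 8: write(P0, v2, 176). refcount(pp2)=3>1 -> COPY to pp7. 8 ppages; refcounts: pp0:1 pp1:1 pp2:2 pp3:1 pp4:1 pp5:1 pp6:1 pp7:1
Op 9: fork(P2) -> P3. 8 ppages; refcounts: pp0:2 pp1:1 pp2:3 pp3:1 pp4:1 pp5:2 pp6:1 pp7:1

yes no yes yes yes yes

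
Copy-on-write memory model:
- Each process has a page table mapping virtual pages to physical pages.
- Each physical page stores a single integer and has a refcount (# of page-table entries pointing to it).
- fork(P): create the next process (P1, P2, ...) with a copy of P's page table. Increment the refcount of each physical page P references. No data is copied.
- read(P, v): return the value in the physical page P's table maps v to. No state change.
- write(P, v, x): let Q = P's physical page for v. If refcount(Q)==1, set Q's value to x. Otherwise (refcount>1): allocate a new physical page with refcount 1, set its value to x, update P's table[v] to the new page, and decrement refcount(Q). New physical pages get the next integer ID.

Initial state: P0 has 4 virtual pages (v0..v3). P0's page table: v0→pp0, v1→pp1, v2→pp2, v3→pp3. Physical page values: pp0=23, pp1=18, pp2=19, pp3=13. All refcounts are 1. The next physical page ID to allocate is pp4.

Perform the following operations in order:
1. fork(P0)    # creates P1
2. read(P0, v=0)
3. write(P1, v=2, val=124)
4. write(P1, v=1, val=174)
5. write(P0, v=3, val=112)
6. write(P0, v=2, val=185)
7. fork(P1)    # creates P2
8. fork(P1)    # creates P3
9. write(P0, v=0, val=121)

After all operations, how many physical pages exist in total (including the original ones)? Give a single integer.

Answer: 8

Derivation:
Op 1: fork(P0) -> P1. 4 ppages; refcounts: pp0:2 pp1:2 pp2:2 pp3:2
Op 2: read(P0, v0) -> 23. No state change.
Op 3: write(P1, v2, 124). refcount(pp2)=2>1 -> COPY to pp4. 5 ppages; refcounts: pp0:2 pp1:2 pp2:1 pp3:2 pp4:1
Op 4: write(P1, v1, 174). refcount(pp1)=2>1 -> COPY to pp5. 6 ppages; refcounts: pp0:2 pp1:1 pp2:1 pp3:2 pp4:1 pp5:1
Op 5: write(P0, v3, 112). refcount(pp3)=2>1 -> COPY to pp6. 7 ppages; refcounts: pp0:2 pp1:1 pp2:1 pp3:1 pp4:1 pp5:1 pp6:1
Op 6: write(P0, v2, 185). refcount(pp2)=1 -> write in place. 7 ppages; refcounts: pp0:2 pp1:1 pp2:1 pp3:1 pp4:1 pp5:1 pp6:1
Op 7: fork(P1) -> P2. 7 ppages; refcounts: pp0:3 pp1:1 pp2:1 pp3:2 pp4:2 pp5:2 pp6:1
Op 8: fork(P1) -> P3. 7 ppages; refcounts: pp0:4 pp1:1 pp2:1 pp3:3 pp4:3 pp5:3 pp6:1
Op 9: write(P0, v0, 121). refcount(pp0)=4>1 -> COPY to pp7. 8 ppages; refcounts: pp0:3 pp1:1 pp2:1 pp3:3 pp4:3 pp5:3 pp6:1 pp7:1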